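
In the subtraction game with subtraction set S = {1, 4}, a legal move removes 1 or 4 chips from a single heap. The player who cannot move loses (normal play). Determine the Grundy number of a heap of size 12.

0

G(0) = 0
G(1) = mex{0} = 1
G(2) = mex{1} = 0
G(3) = mex{0} = 1
G(4) = mex{1,0} = 2
G(5) = mex{2,1} = 0
G(6) = mex{0,0} = 1
G(7) = mex{1,1} = 0
G(8) = mex{0,2} = 1
G(9) = mex{1,0} = 2
G(10) = mex{2,1} = 0
G(11) = mex{0,0} = 1
G(12) = mex{1,1} = 0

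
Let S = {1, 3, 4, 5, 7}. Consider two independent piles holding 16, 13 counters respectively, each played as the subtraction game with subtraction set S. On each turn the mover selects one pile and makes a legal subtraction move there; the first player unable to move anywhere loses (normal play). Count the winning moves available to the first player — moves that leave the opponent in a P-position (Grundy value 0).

All piles use S = {1, 3, 4, 5, 7}:
n :  0  1  2  3  4  5  6  7  8  9 10 11 12 13 14 15 16
G :  0  1  0  1  2  3  2  3  0  1  0  1  2  3  2  3  0
Pile A: G(16) = 0.
Pile B: G(13) = 3.
Combined Grundy value = 0 ⊕ 3 = 3.
A winning move leaves total XOR = 0, i.e. changes one component's Grundy value g to g ⊕ X where X is the current total.
Pile A: need g' = 0⊕3 = 3. Options: 16−1→G=3, 16−3→G=3, 16−4→G=2, 16−5→G=1, 16−7→G=1. Hits: 2.
Pile B: need g' = 3⊕3 = 0. Options: 13−1→G=2, 13−3→G=0, 13−4→G=1, 13−5→G=0, 13−7→G=2. Hits: 2.

4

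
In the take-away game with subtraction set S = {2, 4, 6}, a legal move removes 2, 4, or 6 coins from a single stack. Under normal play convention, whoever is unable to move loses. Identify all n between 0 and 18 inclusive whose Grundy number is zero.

0, 1, 8, 9, 16, 17

G(0) = 0
G(1) = mex{} = 0
G(2) = mex{0} = 1
G(3) = mex{0} = 1
G(4) = mex{1,0} = 2
G(5) = mex{1,0} = 2
G(6) = mex{2,1,0} = 3
G(7) = mex{2,1,0} = 3
G(8) = mex{3,2,1} = 0
G(9) = mex{3,2,1} = 0
G(10) = mex{0,3,2} = 1
G(11) = mex{0,3,2} = 1
G(12) = mex{1,0,3} = 2
G(13) = mex{1,0,3} = 2
G(14) = mex{2,1,0} = 3
G(15) = mex{2,1,0} = 3
G(16) = mex{3,2,1} = 0
G(17) = mex{3,2,1} = 0
G(18) = mex{0,3,2} = 1
P-positions are exactly the n with G(n) = 0.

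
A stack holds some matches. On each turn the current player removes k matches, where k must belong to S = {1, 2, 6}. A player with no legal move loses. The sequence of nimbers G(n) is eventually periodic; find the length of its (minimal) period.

n :  0  1  2  3  4  5  6  7  8  9 10 11 12 13 14 15
G :  0  1  2  0  1  2  3  0  1  2  0  1  2  3  0  1
G(n+7) = G(n) holds for n = 0,…,5 (a full window of length max(S) = 6), so the sequence is purely periodic with period 7.

7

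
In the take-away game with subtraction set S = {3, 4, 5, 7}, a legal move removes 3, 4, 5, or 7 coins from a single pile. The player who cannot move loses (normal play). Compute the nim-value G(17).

2

n :  0  1  2  3  4  5  6  7  8  9 10 11 12 13 14 15 16 17
G :  0  0  0  1  1  1  2  2  2  3  0  0  0  1  1  1  2  2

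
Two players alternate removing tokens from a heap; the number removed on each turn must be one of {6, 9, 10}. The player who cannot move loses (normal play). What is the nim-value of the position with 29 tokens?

2

n :  0  1  2  3  4  5  6  7  8  9 10 11 12 13 14 15 16 17 18 19 20 21 22 23 24 25 26 27 28 29
G :  0  0  0  0  0  0  1  1  1  1  1  1  2  2  2  2  0  0  0  0  0  0  1  1  1  1  1  1  2  2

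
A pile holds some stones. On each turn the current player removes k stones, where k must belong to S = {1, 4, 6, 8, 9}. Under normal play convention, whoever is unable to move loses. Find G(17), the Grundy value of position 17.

0

n :  0  1  2  3  4  5  6  7  8  9 10 11 12 13 14 15 16 17
G :  0  1  0  1  2  0  1  0  1  2  3  2  0  1  2  3  2  0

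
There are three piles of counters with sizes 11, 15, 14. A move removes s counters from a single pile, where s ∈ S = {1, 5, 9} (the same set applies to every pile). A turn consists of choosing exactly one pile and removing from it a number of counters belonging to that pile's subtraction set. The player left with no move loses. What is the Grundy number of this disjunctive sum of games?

0

All piles use S = {1, 5, 9}:
n :  0  1  2  3  4  5  6  7  8  9 10 11 12 13 14 15
G :  0  1  0  1  0  1  0  1  0  1  0  1  0  1  0  1
Pile A: G(11) = 1.
Pile B: G(15) = 1.
Pile C: G(14) = 0.
Combined Grundy value = 1 ⊕ 1 ⊕ 0 = 0.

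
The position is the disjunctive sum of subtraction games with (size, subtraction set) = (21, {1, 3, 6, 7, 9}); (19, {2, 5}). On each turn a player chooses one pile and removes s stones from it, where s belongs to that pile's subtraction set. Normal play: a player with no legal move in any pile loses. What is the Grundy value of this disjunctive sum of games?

Pile A, S = {1, 3, 6, 7, 9}:
G(0) = 0
G(1) = mex{0} = 1
G(2) = mex{1} = 0
G(3) = mex{0,0} = 1
G(4) = mex{1,1} = 0
G(5) = mex{0,0} = 1
G(6) = mex{1,1,0} = 2
G(7) = mex{2,0,1,0} = 3
G(8) = mex{3,1,0,1} = 2
G(9) = mex{2,2,1,0,0} = 3
G(10) = mex{3,3,0,1,1} = 2
G(11) = mex{2,2,1,0,0} = 3
G(12) = mex{3,3,2,1,1} = 0
G(13) = mex{0,2,3,2,0} = 1
G(14) = mex{1,3,2,3,1} = 0
G(15) = mex{0,0,3,2,2} = 1
G(16) = mex{1,1,2,3,3} = 0
G(17) = mex{0,0,3,2,2} = 1
G(18) = mex{1,1,0,3,3} = 2
G(19) = mex{2,0,1,0,2} = 3
G(20) = mex{3,1,0,1,3} = 2
G(21) = mex{2,2,1,0,0} = 3
G_A(21) = 3.
Pile B, S = {2, 5}:
n :  0  1  2  3  4  5  6  7  8  9 10 11 12 13 14 15 16 17 18 19
G :  0  0  1  1  0  2  1  0  0  1  1  0  2  1  0  0  1  1  0  2
G_B(19) = 2.
Combined Grundy value = 3 ⊕ 2 = 1.

1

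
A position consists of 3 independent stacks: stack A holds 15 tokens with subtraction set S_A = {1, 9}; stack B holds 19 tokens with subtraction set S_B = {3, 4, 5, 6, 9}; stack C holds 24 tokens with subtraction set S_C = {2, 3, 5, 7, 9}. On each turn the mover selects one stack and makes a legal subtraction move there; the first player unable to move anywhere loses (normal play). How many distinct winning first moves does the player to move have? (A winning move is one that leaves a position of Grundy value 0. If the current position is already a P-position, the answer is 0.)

Stack A, S = {1, 9}:
n :  0  1  2  3  4  5  6  7  8  9 10 11 12 13 14 15
G :  0  1  0  1  0  1  0  1  0  1  0  1  0  1  0  1
G_A(15) = 1.
Stack B, S = {3, 4, 5, 6, 9}:
G(0) = 0
G(1) = mex{} = 0
G(2) = mex{} = 0
G(3) = mex{0} = 1
G(4) = mex{0,0} = 1
G(5) = mex{0,0,0} = 1
G(6) = mex{1,0,0,0} = 2
G(7) = mex{1,1,0,0} = 2
G(8) = mex{1,1,1,0} = 2
G(9) = mex{2,1,1,1,0} = 3
G(10) = mex{2,2,1,1,0} = 3
G(11) = mex{2,2,2,1,0} = 3
G(12) = mex{3,2,2,2,1} = 0
G(13) = mex{3,3,2,2,1} = 0
G(14) = mex{3,3,3,2,1} = 0
G(15) = mex{0,3,3,3,2} = 1
G(16) = mex{0,0,3,3,2} = 1
G(17) = mex{0,0,0,3,2} = 1
G(18) = mex{1,0,0,0,3} = 2
G(19) = mex{1,1,0,0,3} = 2
G_B(19) = 2.
Stack C, S = {2, 3, 5, 7, 9}:
G(0) = 0
G(1) = mex{} = 0
G(2) = mex{0} = 1
G(3) = mex{0,0} = 1
G(4) = mex{1,0} = 2
G(5) = mex{1,1,0} = 2
G(6) = mex{2,1,0} = 3
G(7) = mex{2,2,1,0} = 3
G(8) = mex{3,2,1,0} = 4
G(9) = mex{3,3,2,1,0} = 4
G(10) = mex{4,3,2,1,0} = 5
G(11) = mex{4,4,3,2,1} = 0
G(12) = mex{5,4,3,2,1} = 0
G(13) = mex{0,5,4,3,2} = 1
G(14) = mex{0,0,4,3,2} = 1
G(15) = mex{1,0,5,4,3} = 2
G(16) = mex{1,1,0,4,3} = 2
G(17) = mex{2,1,0,5,4} = 3
G(18) = mex{2,2,1,0,4} = 3
G(19) = mex{3,2,1,0,5} = 4
G(20) = mex{3,3,2,1,0} = 4
G(21) = mex{4,3,2,1,0} = 5
G(22) = mex{4,4,3,2,1} = 0
G(23) = mex{5,4,3,2,1} = 0
G(24) = mex{0,5,4,3,2} = 1
G_C(24) = 1.
Combined Grundy value = 1 ⊕ 2 ⊕ 1 = 2.
A winning move leaves total XOR = 0, i.e. changes one component's Grundy value g to g ⊕ X where X is the current total.
Stack A: need g' = 1⊕2 = 3. Options: 15−1→G=0, 15−9→G=0. Hits: 0.
Stack B: need g' = 2⊕2 = 0. Options: 19−3→G=1, 19−4→G=1, 19−5→G=0, 19−6→G=0, 19−9→G=3. Hits: 2.
Stack C: need g' = 1⊕2 = 3. Options: 24−2→G=0, 24−3→G=5, 24−5→G=4, 24−7→G=3, 24−9→G=2. Hits: 1.

3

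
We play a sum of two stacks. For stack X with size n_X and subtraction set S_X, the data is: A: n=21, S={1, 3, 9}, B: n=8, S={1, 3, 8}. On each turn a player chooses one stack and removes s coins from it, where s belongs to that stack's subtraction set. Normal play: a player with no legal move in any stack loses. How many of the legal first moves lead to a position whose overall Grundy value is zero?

Stack A, S = {1, 3, 9}:
n :  0  1  2  3  4  5  6  7  8  9 10 11 12 13 14 15 16 17 18 19 20 21
G :  0  1  0  1  0  1  0  1  0  1  0  1  0  1  0  1  0  1  0  1  0  1
G_A(21) = 1.
Stack B, S = {1, 3, 8}:
n : 0 1 2 3 4 5 6 7 8
G : 0 1 0 1 0 1 0 1 2
G_B(8) = 2.
Combined Grundy value = 1 ⊕ 2 = 3.
A winning move leaves total XOR = 0, i.e. changes one component's Grundy value g to g ⊕ X where X is the current total.
Stack A: need g' = 1⊕3 = 2. Options: 21−1→G=0, 21−3→G=0, 21−9→G=0. Hits: 0.
Stack B: need g' = 2⊕3 = 1. Options: 8−1→G=1, 8−3→G=1, 8−8→G=0. Hits: 2.

2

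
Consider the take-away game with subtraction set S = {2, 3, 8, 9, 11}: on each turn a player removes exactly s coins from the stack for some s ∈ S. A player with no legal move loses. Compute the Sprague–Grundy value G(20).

n :  0  1  2  3  4  5  6  7  8  9 10 11 12 13 14 15 16 17 18 19 20
G :  0  0  1  1  2  0  0  1  1  2  2  3  3  4  2  5  3  3  0  0  1

1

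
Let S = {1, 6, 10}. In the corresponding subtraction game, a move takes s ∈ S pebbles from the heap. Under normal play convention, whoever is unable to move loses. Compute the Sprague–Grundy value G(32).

0

G(0) = 0
G(1) = mex{0} = 1
G(2) = mex{1} = 0
G(3) = mex{0} = 1
G(4) = mex{1} = 0
G(5) = mex{0} = 1
G(6) = mex{1,0} = 2
G(7) = mex{2,1} = 0
G(8) = mex{0,0} = 1
G(9) = mex{1,1} = 0
G(10) = mex{0,0,0} = 1
G(11) = mex{1,1,1} = 0
G(12) = mex{0,2,0} = 1
G(13) = mex{1,0,1} = 2
G(14) = mex{2,1,0} = 3
G(15) = mex{3,0,1} = 2
G(16) = mex{2,1,2} = 0
G(17) = mex{0,0,0} = 1
G(18) = mex{1,1,1} = 0
G(19) = mex{0,2,0} = 1
G(20) = mex{1,3,1} = 0
G(21) = mex{0,2,0} = 1
G(22) = mex{1,0,1} = 2
G(23) = mex{2,1,2} = 0
G(24) = mex{0,0,3} = 1
G(25) = mex{1,1,2} = 0
G(26) = mex{0,0,0} = 1
G(27) = mex{1,1,1} = 0
G(28) = mex{0,2,0} = 1
G(29) = mex{1,0,1} = 2
G(30) = mex{2,1,0} = 3
G(31) = mex{3,0,1} = 2
G(32) = mex{2,1,2} = 0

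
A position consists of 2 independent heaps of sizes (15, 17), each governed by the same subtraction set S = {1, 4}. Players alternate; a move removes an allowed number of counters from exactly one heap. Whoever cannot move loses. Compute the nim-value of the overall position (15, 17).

0

All heaps use S = {1, 4}:
n :  0  1  2  3  4  5  6  7  8  9 10 11 12 13 14 15 16 17
G :  0  1  0  1  2  0  1  0  1  2  0  1  0  1  2  0  1  0
Heap A: G(15) = 0.
Heap B: G(17) = 0.
Combined Grundy value = 0 ⊕ 0 = 0.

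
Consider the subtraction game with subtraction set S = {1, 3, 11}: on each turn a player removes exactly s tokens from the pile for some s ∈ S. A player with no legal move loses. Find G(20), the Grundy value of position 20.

n :  0  1  2  3  4  5  6  7  8  9 10 11 12 13 14 15 16 17 18 19 20
G :  0  1  0  1  0  1  0  1  0  1  0  1  0  1  0  1  0  1  0  1  0

0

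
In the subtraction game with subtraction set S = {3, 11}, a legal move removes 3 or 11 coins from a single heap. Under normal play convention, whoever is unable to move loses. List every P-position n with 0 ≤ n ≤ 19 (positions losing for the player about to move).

0, 1, 2, 6, 7, 8, 14, 15, 16

G(0) = 0
G(1) = mex{} = 0
G(2) = mex{} = 0
G(3) = mex{0} = 1
G(4) = mex{0} = 1
G(5) = mex{0} = 1
G(6) = mex{1} = 0
G(7) = mex{1} = 0
G(8) = mex{1} = 0
G(9) = mex{0} = 1
G(10) = mex{0} = 1
G(11) = mex{0,0} = 1
G(12) = mex{1,0} = 2
G(13) = mex{1,0} = 2
G(14) = mex{1,1} = 0
G(15) = mex{2,1} = 0
G(16) = mex{2,1} = 0
G(17) = mex{0,0} = 1
G(18) = mex{0,0} = 1
G(19) = mex{0,0} = 1
P-positions are exactly the n with G(n) = 0.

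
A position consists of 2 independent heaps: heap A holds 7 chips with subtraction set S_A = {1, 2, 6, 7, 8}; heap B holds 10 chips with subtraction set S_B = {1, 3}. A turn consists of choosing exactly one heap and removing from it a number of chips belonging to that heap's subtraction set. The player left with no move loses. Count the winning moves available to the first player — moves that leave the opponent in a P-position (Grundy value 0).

1

Heap A, S = {1, 2, 6, 7, 8}:
n : 0 1 2 3 4 5 6 7
G : 0 1 2 0 1 2 3 4
G_A(7) = 4.
Heap B, S = {1, 3}:
G(0) = 0
G(1) = mex{0} = 1
G(2) = mex{1} = 0
G(3) = mex{0,0} = 1
G(4) = mex{1,1} = 0
G(5) = mex{0,0} = 1
G(6) = mex{1,1} = 0
G(7) = mex{0,0} = 1
G(8) = mex{1,1} = 0
G(9) = mex{0,0} = 1
G(10) = mex{1,1} = 0
G_B(10) = 0.
Combined Grundy value = 4 ⊕ 0 = 4.
A winning move leaves total XOR = 0, i.e. changes one component's Grundy value g to g ⊕ X where X is the current total.
Heap A: need g' = 4⊕4 = 0. Options: 7−1→G=3, 7−2→G=2, 7−6→G=1, 7−7→G=0. Hits: 1.
Heap B: need g' = 0⊕4 = 4. Options: 10−1→G=1, 10−3→G=1. Hits: 0.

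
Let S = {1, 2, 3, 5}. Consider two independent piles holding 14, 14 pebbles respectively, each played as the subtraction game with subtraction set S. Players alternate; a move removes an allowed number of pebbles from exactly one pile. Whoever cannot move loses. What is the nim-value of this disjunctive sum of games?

0

All piles use S = {1, 2, 3, 5}:
G(0) = 0
G(1) = mex{0} = 1
G(2) = mex{1,0} = 2
G(3) = mex{2,1,0} = 3
G(4) = mex{3,2,1} = 0
G(5) = mex{0,3,2,0} = 1
G(6) = mex{1,0,3,1} = 2
G(7) = mex{2,1,0,2} = 3
G(8) = mex{3,2,1,3} = 0
G(9) = mex{0,3,2,0} = 1
G(10) = mex{1,0,3,1} = 2
G(11) = mex{2,1,0,2} = 3
G(12) = mex{3,2,1,3} = 0
G(13) = mex{0,3,2,0} = 1
G(14) = mex{1,0,3,1} = 2
Pile A: G(14) = 2.
Pile B: G(14) = 2.
Combined Grundy value = 2 ⊕ 2 = 0.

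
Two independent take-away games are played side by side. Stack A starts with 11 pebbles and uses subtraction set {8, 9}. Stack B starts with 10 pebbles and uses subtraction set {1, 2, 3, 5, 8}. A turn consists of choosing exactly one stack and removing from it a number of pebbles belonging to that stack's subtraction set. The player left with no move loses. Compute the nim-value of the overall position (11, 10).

Stack A, S = {8, 9}:
n :  0  1  2  3  4  5  6  7  8  9 10 11
G :  0  0  0  0  0  0  0  0  1  1  1  1
G_A(11) = 1.
Stack B, S = {1, 2, 3, 5, 8}:
n :  0  1  2  3  4  5  6  7  8  9 10
G :  0  1  2  3  0  1  2  3  4  5  0
G_B(10) = 0.
Combined Grundy value = 1 ⊕ 0 = 1.

1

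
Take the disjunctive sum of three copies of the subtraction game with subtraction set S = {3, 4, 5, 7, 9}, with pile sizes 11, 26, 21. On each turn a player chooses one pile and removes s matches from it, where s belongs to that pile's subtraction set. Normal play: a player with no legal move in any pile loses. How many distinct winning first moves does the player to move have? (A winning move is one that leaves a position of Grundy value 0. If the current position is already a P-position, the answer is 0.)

0

All piles use S = {3, 4, 5, 7, 9}:
n :  0  1  2  3  4  5  6  7  8  9 10 11 12 13 14 15 16 17 18 19 20 21 22 23 24 25 26
G :  0  0  0  1  1  1  2  2  2  3  3  3  0  0  0  1  1  1  2  2  2  3  3  3  0  0  0
Pile A: G(11) = 3.
Pile B: G(26) = 0.
Pile C: G(21) = 3.
Combined Grundy value = 3 ⊕ 0 ⊕ 3 = 0.
A winning move leaves total XOR = 0, i.e. changes one component's Grundy value g to g ⊕ X where X is the current total.
Pile A: target g' = 3⊕0 = 3, but every legal move changes the Grundy value (mex property), so 0 moves.
Pile B: target g' = 0⊕0 = 0, but every legal move changes the Grundy value (mex property), so 0 moves.
Pile C: target g' = 3⊕0 = 3, but every legal move changes the Grundy value (mex property), so 0 moves.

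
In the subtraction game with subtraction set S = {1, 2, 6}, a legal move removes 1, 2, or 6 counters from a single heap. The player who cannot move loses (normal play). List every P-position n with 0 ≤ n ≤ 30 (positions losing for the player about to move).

n :  0  1  2  3  4  5  6  7  8  9 10 11 12 13 14 15 16 17 18 19 20 21 22 23 24 25 26 27 28 29 30
G :  0  1  2  0  1  2  3  0  1  2  0  1  2  3  0  1  2  0  1  2  3  0  1  2  0  1  2  3  0  1  2
P-positions are exactly the n with G(n) = 0.

0, 3, 7, 10, 14, 17, 21, 24, 28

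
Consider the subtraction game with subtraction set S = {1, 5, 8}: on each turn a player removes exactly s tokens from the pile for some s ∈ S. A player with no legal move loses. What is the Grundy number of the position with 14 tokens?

1

n :  0  1  2  3  4  5  6  7  8  9 10 11 12 13 14
G :  0  1  0  1  0  1  0  1  2  3  2  3  2  0  1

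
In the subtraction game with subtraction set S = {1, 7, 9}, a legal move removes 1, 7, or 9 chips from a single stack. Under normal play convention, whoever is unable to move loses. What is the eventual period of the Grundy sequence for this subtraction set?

2

n :  0  1  2  3  4  5  6  7  8  9 10 11 12 13 14
G :  0  1  0  1  0  1  0  1  0  1  0  1  0  1  0
G(n+2) = G(n) holds for n = 0,…,8 (a full window of length max(S) = 9), so the sequence is purely periodic with period 2.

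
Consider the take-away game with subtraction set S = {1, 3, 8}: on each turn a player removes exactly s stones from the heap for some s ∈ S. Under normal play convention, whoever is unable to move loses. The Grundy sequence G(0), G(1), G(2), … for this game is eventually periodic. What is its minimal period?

n :  0  1  2  3  4  5  6  7  8  9 10 11 12 13 14 15 16 17 18 19 20 21 22 23
G :  0  1  0  1  0  1  0  1  2  3  2  0  1  0  1  0  1  0  1  2  3  2  0  1
G(n+11) = G(n) holds for n = 0,…,7 (a full window of length max(S) = 8), so the sequence is purely periodic with period 11.

11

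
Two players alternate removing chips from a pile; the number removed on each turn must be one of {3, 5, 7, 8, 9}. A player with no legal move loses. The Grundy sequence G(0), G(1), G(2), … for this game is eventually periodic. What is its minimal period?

G(0) = 0
G(1) = mex{} = 0
G(2) = mex{} = 0
G(3) = mex{0} = 1
G(4) = mex{0} = 1
G(5) = mex{0,0} = 1
G(6) = mex{1,0} = 2
G(7) = mex{1,0,0} = 2
G(8) = mex{1,1,0,0} = 2
G(9) = mex{2,1,0,0,0} = 3
G(10) = mex{2,1,1,0,0} = 3
G(11) = mex{2,2,1,1,0} = 3
G(12) = mex{3,2,1,1,1} = 0
G(13) = mex{3,2,2,1,1} = 0
G(14) = mex{3,3,2,2,1} = 0
G(15) = mex{0,3,2,2,2} = 1
G(16) = mex{0,3,3,2,2} = 1
G(17) = mex{0,0,3,3,2} = 1
G(18) = mex{1,0,3,3,3} = 2
G(19) = mex{1,0,0,3,3} = 2
G(20) = mex{1,1,0,0,3} = 2
G(21) = mex{2,1,0,0,0} = 3
G(22) = mex{2,1,1,0,0} = 3
G(23) = mex{2,2,1,1,0} = 3
G(24) = mex{3,2,1,1,1} = 0
G(25) = mex{3,2,2,1,1} = 0
G(n+12) = G(n) holds for n = 0,…,8 (a full window of length max(S) = 9), so the sequence is purely periodic with period 12.

12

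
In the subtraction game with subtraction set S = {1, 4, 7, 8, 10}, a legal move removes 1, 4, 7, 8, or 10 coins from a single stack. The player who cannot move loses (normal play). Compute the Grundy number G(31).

n :  0  1  2  3  4  5  6  7  8  9 10 11 12 13 14 15 16 17 18 19 20 21 22 23 24 25 26 27 28 29 30 31
G :  0  1  0  1  2  0  1  2  3  2  3  0  1  3  0  1  0  1  2  3  2  4  3  2  3  0  1  0  1  2  0  1

1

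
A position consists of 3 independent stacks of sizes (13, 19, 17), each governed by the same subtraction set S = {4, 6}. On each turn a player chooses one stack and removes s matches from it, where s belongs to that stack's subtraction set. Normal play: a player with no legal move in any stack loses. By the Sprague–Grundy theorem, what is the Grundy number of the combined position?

All stacks use S = {4, 6}:
n :  0  1  2  3  4  5  6  7  8  9 10 11 12 13 14 15 16 17 18 19
G :  0  0  0  0  1  1  1  1  2  2  0  0  0  0  1  1  1  1  2  2
Stack A: G(13) = 0.
Stack B: G(19) = 2.
Stack C: G(17) = 1.
Combined Grundy value = 0 ⊕ 2 ⊕ 1 = 3.

3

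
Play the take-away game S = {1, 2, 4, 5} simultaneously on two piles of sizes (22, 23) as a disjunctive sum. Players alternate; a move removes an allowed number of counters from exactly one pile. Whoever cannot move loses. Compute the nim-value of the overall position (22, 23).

All piles use S = {1, 2, 4, 5}:
n :  0  1  2  3  4  5  6  7  8  9 10 11 12 13 14 15 16 17 18 19 20 21 22 23
G :  0  1  2  0  1  2  0  1  2  0  1  2  0  1  2  0  1  2  0  1  2  0  1  2
Pile A: G(22) = 1.
Pile B: G(23) = 2.
Combined Grundy value = 1 ⊕ 2 = 3.

3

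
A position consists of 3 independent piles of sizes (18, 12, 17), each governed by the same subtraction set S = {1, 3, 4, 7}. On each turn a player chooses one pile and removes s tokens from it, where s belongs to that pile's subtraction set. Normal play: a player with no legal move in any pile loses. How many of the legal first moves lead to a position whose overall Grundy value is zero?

4

All piles use S = {1, 3, 4, 7}:
n :  0  1  2  3  4  5  6  7  8  9 10 11 12 13 14 15 16 17 18
G :  0  1  0  1  2  3  2  3  0  1  0  1  2  3  2  3  0  1  0
Pile A: G(18) = 0.
Pile B: G(12) = 2.
Pile C: G(17) = 1.
Combined Grundy value = 0 ⊕ 2 ⊕ 1 = 3.
A winning move leaves total XOR = 0, i.e. changes one component's Grundy value g to g ⊕ X where X is the current total.
Pile A: need g' = 0⊕3 = 3. Options: 18−1→G=1, 18−3→G=3, 18−4→G=2, 18−7→G=1. Hits: 1.
Pile B: need g' = 2⊕3 = 1. Options: 12−1→G=1, 12−3→G=1, 12−4→G=0, 12−7→G=3. Hits: 2.
Pile C: need g' = 1⊕3 = 2. Options: 17−1→G=0, 17−3→G=2, 17−4→G=3, 17−7→G=0. Hits: 1.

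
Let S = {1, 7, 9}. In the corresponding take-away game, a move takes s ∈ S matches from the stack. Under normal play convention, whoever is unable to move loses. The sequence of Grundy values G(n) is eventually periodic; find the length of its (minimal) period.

2

n :  0  1  2  3  4  5  6  7  8  9 10 11 12 13 14
G :  0  1  0  1  0  1  0  1  0  1  0  1  0  1  0
G(n+2) = G(n) holds for n = 0,…,8 (a full window of length max(S) = 9), so the sequence is purely periodic with period 2.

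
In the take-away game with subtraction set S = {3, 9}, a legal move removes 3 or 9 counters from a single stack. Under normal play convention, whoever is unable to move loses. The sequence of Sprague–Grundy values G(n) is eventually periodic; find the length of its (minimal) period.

n :  0  1  2  3  4  5  6  7  8  9 10 11 12 13 14 15 16
G :  0  0  0  1  1  1  0  0  0  1  1  1  0  0  0  1  1
G(n+6) = G(n) holds for n = 0,…,8 (a full window of length max(S) = 9), so the sequence is purely periodic with period 6.

6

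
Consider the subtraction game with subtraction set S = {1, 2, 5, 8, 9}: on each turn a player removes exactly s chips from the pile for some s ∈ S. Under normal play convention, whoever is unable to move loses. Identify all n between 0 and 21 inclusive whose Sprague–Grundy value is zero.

0, 3, 6, 10, 13, 16, 20

n :  0  1  2  3  4  5  6  7  8  9 10 11 12 13 14 15 16 17 18 19 20 21
G :  0  1  2  0  1  2  0  1  2  3  0  1  2  0  1  2  0  1  2  3  0  1
P-positions are exactly the n with G(n) = 0.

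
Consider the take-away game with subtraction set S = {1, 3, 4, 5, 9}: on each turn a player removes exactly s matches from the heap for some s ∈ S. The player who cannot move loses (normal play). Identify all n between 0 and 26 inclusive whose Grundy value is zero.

G(0) = 0
G(1) = mex{0} = 1
G(2) = mex{1} = 0
G(3) = mex{0,0} = 1
G(4) = mex{1,1,0} = 2
G(5) = mex{2,0,1,0} = 3
G(6) = mex{3,1,0,1} = 2
G(7) = mex{2,2,1,0} = 3
G(8) = mex{3,3,2,1} = 0
G(9) = mex{0,2,3,2,0} = 1
G(10) = mex{1,3,2,3,1} = 0
G(11) = mex{0,0,3,2,0} = 1
G(12) = mex{1,1,0,3,1} = 2
G(13) = mex{2,0,1,0,2} = 3
G(14) = mex{3,1,0,1,3} = 2
G(15) = mex{2,2,1,0,2} = 3
G(16) = mex{3,3,2,1,3} = 0
G(17) = mex{0,2,3,2,0} = 1
G(18) = mex{1,3,2,3,1} = 0
G(19) = mex{0,0,3,2,0} = 1
G(20) = mex{1,1,0,3,1} = 2
G(21) = mex{2,0,1,0,2} = 3
G(22) = mex{3,1,0,1,3} = 2
G(23) = mex{2,2,1,0,2} = 3
G(24) = mex{3,3,2,1,3} = 0
G(25) = mex{0,2,3,2,0} = 1
G(26) = mex{1,3,2,3,1} = 0
P-positions are exactly the n with G(n) = 0.

0, 2, 8, 10, 16, 18, 24, 26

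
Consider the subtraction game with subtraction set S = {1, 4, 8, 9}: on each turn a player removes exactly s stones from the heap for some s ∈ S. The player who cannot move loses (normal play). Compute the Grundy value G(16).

G(0) = 0
G(1) = mex{0} = 1
G(2) = mex{1} = 0
G(3) = mex{0} = 1
G(4) = mex{1,0} = 2
G(5) = mex{2,1} = 0
G(6) = mex{0,0} = 1
G(7) = mex{1,1} = 0
G(8) = mex{0,2,0} = 1
G(9) = mex{1,0,1,0} = 2
G(10) = mex{2,1,0,1} = 3
G(11) = mex{3,0,1,0} = 2
G(12) = mex{2,1,2,1} = 0
G(13) = mex{0,2,0,2} = 1
G(14) = mex{1,3,1,0} = 2
G(15) = mex{2,2,0,1} = 3
G(16) = mex{3,0,1,0} = 2

2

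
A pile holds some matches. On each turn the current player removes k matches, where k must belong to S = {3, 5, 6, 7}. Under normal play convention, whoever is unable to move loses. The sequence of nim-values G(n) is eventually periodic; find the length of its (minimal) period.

10

n :  0  1  2  3  4  5  6  7  8  9 10 11 12 13 14 15 16 17 18 19 20 21
G :  0  0  0  1  1  1  2  2  2  3  0  0  0  1  1  1  2  2  2  3  0  0
G(n+10) = G(n) holds for n = 0,…,6 (a full window of length max(S) = 7), so the sequence is purely periodic with period 10.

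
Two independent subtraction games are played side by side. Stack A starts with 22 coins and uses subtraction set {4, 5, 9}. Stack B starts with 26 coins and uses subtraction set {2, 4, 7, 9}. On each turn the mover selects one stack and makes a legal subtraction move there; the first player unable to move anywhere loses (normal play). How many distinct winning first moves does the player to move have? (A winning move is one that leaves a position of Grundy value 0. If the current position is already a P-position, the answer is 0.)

Stack A, S = {4, 5, 9}:
n :  0  1  2  3  4  5  6  7  8  9 10 11 12 13 14 15 16 17 18 19 20 21 22
G :  0  0  0  0  1  1  1  1  2  2  2  2  3  0  0  0  0  1  1  1  1  2  2
G_A(22) = 2.
Stack B, S = {2, 4, 7, 9}:
n :  0  1  2  3  4  5  6  7  8  9 10 11 12 13 14 15 16 17 18 19 20 21 22 23 24 25 26
G :  0  0  1  1  2  2  0  3  1  4  2  0  0  1  1  2  2  0  3  1  4  2  0  0  1  1  2
G_B(26) = 2.
Combined Grundy value = 2 ⊕ 2 = 0.
A winning move leaves total XOR = 0, i.e. changes one component's Grundy value g to g ⊕ X where X is the current total.
Stack A: target g' = 2⊕0 = 2, but every legal move changes the Grundy value (mex property), so 0 moves.
Stack B: target g' = 2⊕0 = 2, but every legal move changes the Grundy value (mex property), so 0 moves.

0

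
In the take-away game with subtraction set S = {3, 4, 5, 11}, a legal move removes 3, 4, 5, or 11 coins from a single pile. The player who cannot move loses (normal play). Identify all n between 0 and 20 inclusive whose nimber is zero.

0, 1, 2, 8, 9, 10, 16, 17, 18

G(0) = 0
G(1) = mex{} = 0
G(2) = mex{} = 0
G(3) = mex{0} = 1
G(4) = mex{0,0} = 1
G(5) = mex{0,0,0} = 1
G(6) = mex{1,0,0} = 2
G(7) = mex{1,1,0} = 2
G(8) = mex{1,1,1} = 0
G(9) = mex{2,1,1} = 0
G(10) = mex{2,2,1} = 0
G(11) = mex{0,2,2,0} = 1
G(12) = mex{0,0,2,0} = 1
G(13) = mex{0,0,0,0} = 1
G(14) = mex{1,0,0,1} = 2
G(15) = mex{1,1,0,1} = 2
G(16) = mex{1,1,1,1} = 0
G(17) = mex{2,1,1,2} = 0
G(18) = mex{2,2,1,2} = 0
G(19) = mex{0,2,2,0} = 1
G(20) = mex{0,0,2,0} = 1
P-positions are exactly the n with G(n) = 0.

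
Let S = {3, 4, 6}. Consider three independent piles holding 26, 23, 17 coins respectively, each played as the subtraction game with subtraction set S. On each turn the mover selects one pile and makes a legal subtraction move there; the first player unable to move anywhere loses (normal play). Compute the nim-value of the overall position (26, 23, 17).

1

All piles use S = {3, 4, 6}:
n :  0  1  2  3  4  5  6  7  8  9 10 11 12 13 14 15 16 17 18 19 20 21 22 23 24 25 26
G :  0  0  0  1  1  1  2  2  2  0  0  0  1  1  1  2  2  2  0  0  0  1  1  1  2  2  2
Pile A: G(26) = 2.
Pile B: G(23) = 1.
Pile C: G(17) = 2.
Combined Grundy value = 2 ⊕ 1 ⊕ 2 = 1.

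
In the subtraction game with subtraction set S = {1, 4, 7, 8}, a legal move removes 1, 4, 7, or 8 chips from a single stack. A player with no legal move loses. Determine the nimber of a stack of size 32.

2

n :  0  1  2  3  4  5  6  7  8  9 10 11 12 13 14 15 16 17 18 19 20 21 22 23 24 25 26 27 28 29 30 31 32
G :  0  1  0  1  2  0  1  2  3  2  3  0  1  3  0  1  0  1  2  3  2  4  3  2  3  0  1  0  1  2  0  1  2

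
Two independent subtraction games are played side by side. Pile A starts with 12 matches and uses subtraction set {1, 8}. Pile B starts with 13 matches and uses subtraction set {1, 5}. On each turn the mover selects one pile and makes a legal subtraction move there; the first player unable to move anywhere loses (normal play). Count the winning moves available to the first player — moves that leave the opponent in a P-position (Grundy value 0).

Pile A, S = {1, 8}:
n :  0  1  2  3  4  5  6  7  8  9 10 11 12
G :  0  1  0  1  0  1  0  1  2  0  1  0  1
G_A(12) = 1.
Pile B, S = {1, 5}:
n :  0  1  2  3  4  5  6  7  8  9 10 11 12 13
G :  0  1  0  1  0  1  0  1  0  1  0  1  0  1
G_B(13) = 1.
Combined Grundy value = 1 ⊕ 1 = 0.
A winning move leaves total XOR = 0, i.e. changes one component's Grundy value g to g ⊕ X where X is the current total.
Pile A: target g' = 1⊕0 = 1, but every legal move changes the Grundy value (mex property), so 0 moves.
Pile B: target g' = 1⊕0 = 1, but every legal move changes the Grundy value (mex property), so 0 moves.

0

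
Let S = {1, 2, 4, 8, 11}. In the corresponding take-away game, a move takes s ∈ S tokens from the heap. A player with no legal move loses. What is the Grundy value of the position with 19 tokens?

n :  0  1  2  3  4  5  6  7  8  9 10 11 12 13 14 15 16 17 18 19
G :  0  1  2  0  1  2  0  1  2  0  1  2  0  1  2  0  1  2  0  1

1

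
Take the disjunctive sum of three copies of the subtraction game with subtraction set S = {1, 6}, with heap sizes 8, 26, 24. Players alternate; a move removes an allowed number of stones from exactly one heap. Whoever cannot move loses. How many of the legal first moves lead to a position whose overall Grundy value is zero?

5

All heaps use S = {1, 6}:
n :  0  1  2  3  4  5  6  7  8  9 10 11 12 13 14 15 16 17 18 19 20 21 22 23 24 25 26
G :  0  1  0  1  0  1  2  0  1  0  1  0  1  2  0  1  0  1  0  1  2  0  1  0  1  0  1
Heap A: G(8) = 1.
Heap B: G(26) = 1.
Heap C: G(24) = 1.
Combined Grundy value = 1 ⊕ 1 ⊕ 1 = 1.
A winning move leaves total XOR = 0, i.e. changes one component's Grundy value g to g ⊕ X where X is the current total.
Heap A: need g' = 1⊕1 = 0. Options: 8−1→G=0, 8−6→G=0. Hits: 2.
Heap B: need g' = 1⊕1 = 0. Options: 26−1→G=0, 26−6→G=2. Hits: 1.
Heap C: need g' = 1⊕1 = 0. Options: 24−1→G=0, 24−6→G=0. Hits: 2.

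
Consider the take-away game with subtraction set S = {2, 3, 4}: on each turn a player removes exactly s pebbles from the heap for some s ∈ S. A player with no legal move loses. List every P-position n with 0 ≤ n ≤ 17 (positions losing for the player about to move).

0, 1, 6, 7, 12, 13

G(0) = 0
G(1) = mex{} = 0
G(2) = mex{0} = 1
G(3) = mex{0,0} = 1
G(4) = mex{1,0,0} = 2
G(5) = mex{1,1,0} = 2
G(6) = mex{2,1,1} = 0
G(7) = mex{2,2,1} = 0
G(8) = mex{0,2,2} = 1
G(9) = mex{0,0,2} = 1
G(10) = mex{1,0,0} = 2
G(11) = mex{1,1,0} = 2
G(12) = mex{2,1,1} = 0
G(13) = mex{2,2,1} = 0
G(14) = mex{0,2,2} = 1
G(15) = mex{0,0,2} = 1
G(16) = mex{1,0,0} = 2
G(17) = mex{1,1,0} = 2
P-positions are exactly the n with G(n) = 0.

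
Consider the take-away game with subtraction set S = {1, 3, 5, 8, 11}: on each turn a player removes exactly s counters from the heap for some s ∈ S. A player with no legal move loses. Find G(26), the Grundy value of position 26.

2

n :  0  1  2  3  4  5  6  7  8  9 10 11 12 13 14 15 16 17 18 19 20 21 22 23 24 25 26
G :  0  1  0  1  0  1  0  1  2  3  2  3  2  3  2  3  0  1  0  1  0  1  0  1  2  3  2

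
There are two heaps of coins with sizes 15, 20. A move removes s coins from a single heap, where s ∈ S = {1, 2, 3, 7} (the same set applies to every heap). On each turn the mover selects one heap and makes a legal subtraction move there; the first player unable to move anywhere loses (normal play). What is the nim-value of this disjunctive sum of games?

All heaps use S = {1, 2, 3, 7}:
n :  0  1  2  3  4  5  6  7  8  9 10 11 12 13 14 15 16 17 18 19 20
G :  0  1  2  3  0  1  2  3  0  1  2  3  0  1  2  3  0  1  2  3  0
Heap A: G(15) = 3.
Heap B: G(20) = 0.
Combined Grundy value = 3 ⊕ 0 = 3.

3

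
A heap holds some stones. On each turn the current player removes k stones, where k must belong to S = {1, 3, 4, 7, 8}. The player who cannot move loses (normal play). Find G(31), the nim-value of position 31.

5

G(0) = 0
G(1) = mex{0} = 1
G(2) = mex{1} = 0
G(3) = mex{0,0} = 1
G(4) = mex{1,1,0} = 2
G(5) = mex{2,0,1} = 3
G(6) = mex{3,1,0} = 2
G(7) = mex{2,2,1,0} = 3
G(8) = mex{3,3,2,1,0} = 4
G(9) = mex{4,2,3,0,1} = 5
G(10) = mex{5,3,2,1,0} = 4
G(11) = mex{4,4,3,2,1} = 0
G(12) = mex{0,5,4,3,2} = 1
G(13) = mex{1,4,5,2,3} = 0
G(14) = mex{0,0,4,3,2} = 1
G(15) = mex{1,1,0,4,3} = 2
G(16) = mex{2,0,1,5,4} = 3
G(17) = mex{3,1,0,4,5} = 2
G(18) = mex{2,2,1,0,4} = 3
G(19) = mex{3,3,2,1,0} = 4
G(20) = mex{4,2,3,0,1} = 5
G(21) = mex{5,3,2,1,0} = 4
G(22) = mex{4,4,3,2,1} = 0
G(23) = mex{0,5,4,3,2} = 1
G(24) = mex{1,4,5,2,3} = 0
G(25) = mex{0,0,4,3,2} = 1
G(26) = mex{1,1,0,4,3} = 2
G(27) = mex{2,0,1,5,4} = 3
G(28) = mex{3,1,0,4,5} = 2
G(29) = mex{2,2,1,0,4} = 3
G(30) = mex{3,3,2,1,0} = 4
G(31) = mex{4,2,3,0,1} = 5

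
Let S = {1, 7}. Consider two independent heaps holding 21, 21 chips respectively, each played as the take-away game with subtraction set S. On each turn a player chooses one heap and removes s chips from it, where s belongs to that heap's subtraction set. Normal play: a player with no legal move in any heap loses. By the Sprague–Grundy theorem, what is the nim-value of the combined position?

0

All heaps use S = {1, 7}:
G(0) = 0
G(1) = mex{0} = 1
G(2) = mex{1} = 0
G(3) = mex{0} = 1
G(4) = mex{1} = 0
G(5) = mex{0} = 1
G(6) = mex{1} = 0
G(7) = mex{0,0} = 1
G(8) = mex{1,1} = 0
G(9) = mex{0,0} = 1
G(10) = mex{1,1} = 0
G(11) = mex{0,0} = 1
G(12) = mex{1,1} = 0
G(13) = mex{0,0} = 1
G(14) = mex{1,1} = 0
G(15) = mex{0,0} = 1
G(16) = mex{1,1} = 0
G(17) = mex{0,0} = 1
G(18) = mex{1,1} = 0
G(19) = mex{0,0} = 1
G(20) = mex{1,1} = 0
G(21) = mex{0,0} = 1
Heap A: G(21) = 1.
Heap B: G(21) = 1.
Combined Grundy value = 1 ⊕ 1 = 0.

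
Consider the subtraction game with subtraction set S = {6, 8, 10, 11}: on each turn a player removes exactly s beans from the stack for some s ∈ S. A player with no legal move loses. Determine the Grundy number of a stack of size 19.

0

n :  0  1  2  3  4  5  6  7  8  9 10 11 12 13 14 15 16 17 18 19
G :  0  0  0  0  0  0  1  1  1  1  1  1  2  2  2  2  2  0  0  0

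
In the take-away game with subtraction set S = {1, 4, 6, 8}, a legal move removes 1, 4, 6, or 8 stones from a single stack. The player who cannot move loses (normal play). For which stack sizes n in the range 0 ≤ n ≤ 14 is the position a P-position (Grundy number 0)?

0, 2, 5, 7, 12, 14

n :  0  1  2  3  4  5  6  7  8  9 10 11 12 13 14
G :  0  1  0  1  2  0  1  0  1  2  3  2  0  1  0
P-positions are exactly the n with G(n) = 0.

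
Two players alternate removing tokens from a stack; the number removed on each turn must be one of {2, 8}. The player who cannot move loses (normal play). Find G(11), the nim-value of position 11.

0

n :  0  1  2  3  4  5  6  7  8  9 10 11
G :  0  0  1  1  0  0  1  1  2  2  0  0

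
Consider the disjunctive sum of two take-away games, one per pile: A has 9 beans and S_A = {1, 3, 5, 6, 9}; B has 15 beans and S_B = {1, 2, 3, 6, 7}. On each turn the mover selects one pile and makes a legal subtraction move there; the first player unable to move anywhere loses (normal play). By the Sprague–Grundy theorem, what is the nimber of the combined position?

Pile A, S = {1, 3, 5, 6, 9}:
n : 0 1 2 3 4 5 6 7 8 9
G : 0 1 0 1 0 1 2 3 2 3
G_A(9) = 3.
Pile B, S = {1, 2, 3, 6, 7}:
G(0) = 0
G(1) = mex{0} = 1
G(2) = mex{1,0} = 2
G(3) = mex{2,1,0} = 3
G(4) = mex{3,2,1} = 0
G(5) = mex{0,3,2} = 1
G(6) = mex{1,0,3,0} = 2
G(7) = mex{2,1,0,1,0} = 3
G(8) = mex{3,2,1,2,1} = 0
G(9) = mex{0,3,2,3,2} = 1
G(10) = mex{1,0,3,0,3} = 2
G(11) = mex{2,1,0,1,0} = 3
G(12) = mex{3,2,1,2,1} = 0
G(13) = mex{0,3,2,3,2} = 1
G(14) = mex{1,0,3,0,3} = 2
G(15) = mex{2,1,0,1,0} = 3
G_B(15) = 3.
Combined Grundy value = 3 ⊕ 3 = 0.

0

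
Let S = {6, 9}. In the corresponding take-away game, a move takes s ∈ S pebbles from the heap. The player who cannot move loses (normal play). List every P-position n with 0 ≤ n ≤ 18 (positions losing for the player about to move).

0, 1, 2, 3, 4, 5, 15, 16, 17, 18

n :  0  1  2  3  4  5  6  7  8  9 10 11 12 13 14 15 16 17 18
G :  0  0  0  0  0  0  1  1  1  1  1  1  2  2  2  0  0  0  0
P-positions are exactly the n with G(n) = 0.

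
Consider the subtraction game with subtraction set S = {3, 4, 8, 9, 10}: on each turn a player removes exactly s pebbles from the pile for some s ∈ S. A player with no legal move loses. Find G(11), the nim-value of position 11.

3

n :  0  1  2  3  4  5  6  7  8  9 10 11
G :  0  0  0  1  1  1  2  0  2  3  1  3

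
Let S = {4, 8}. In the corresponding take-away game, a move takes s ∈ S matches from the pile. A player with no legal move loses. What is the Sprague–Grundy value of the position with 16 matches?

1

G(0) = 0
G(1) = mex{} = 0
G(2) = mex{} = 0
G(3) = mex{} = 0
G(4) = mex{0} = 1
G(5) = mex{0} = 1
G(6) = mex{0} = 1
G(7) = mex{0} = 1
G(8) = mex{1,0} = 2
G(9) = mex{1,0} = 2
G(10) = mex{1,0} = 2
G(11) = mex{1,0} = 2
G(12) = mex{2,1} = 0
G(13) = mex{2,1} = 0
G(14) = mex{2,1} = 0
G(15) = mex{2,1} = 0
G(16) = mex{0,2} = 1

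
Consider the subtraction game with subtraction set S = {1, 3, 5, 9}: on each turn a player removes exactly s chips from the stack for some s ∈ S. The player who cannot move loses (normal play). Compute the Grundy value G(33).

n :  0  1  2  3  4  5  6  7  8  9 10 11 12 13 14 15 16 17 18 19 20 21 22 23 24 25 26 27 28 29 30 31 32 33
G :  0  1  0  1  0  1  0  1  0  1  0  1  0  1  0  1  0  1  0  1  0  1  0  1  0  1  0  1  0  1  0  1  0  1

1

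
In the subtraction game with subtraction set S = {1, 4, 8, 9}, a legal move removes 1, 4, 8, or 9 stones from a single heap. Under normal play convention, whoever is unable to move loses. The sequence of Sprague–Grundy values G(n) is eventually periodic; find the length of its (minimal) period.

n :  0  1  2  3  4  5  6  7  8  9 10 11 12 13 14 15 16 17 18 19 20 21 22 23 24 25 26 27 28 29 30 31 32 33 34 35
G :  0  1  0  1  2  0  1  0  1  2  3  2  0  1  2  3  2  0  1  0  1  2  0  1  0  1  2  3  2  0  1  2  3  2  0  1
G(n+17) = G(n) holds for n = 0,…,8 (a full window of length max(S) = 9), so the sequence is purely periodic with period 17.

17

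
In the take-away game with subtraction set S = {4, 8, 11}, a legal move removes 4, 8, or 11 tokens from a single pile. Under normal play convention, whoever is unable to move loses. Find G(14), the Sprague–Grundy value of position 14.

3

G(0) = 0
G(1) = mex{} = 0
G(2) = mex{} = 0
G(3) = mex{} = 0
G(4) = mex{0} = 1
G(5) = mex{0} = 1
G(6) = mex{0} = 1
G(7) = mex{0} = 1
G(8) = mex{1,0} = 2
G(9) = mex{1,0} = 2
G(10) = mex{1,0} = 2
G(11) = mex{1,0,0} = 2
G(12) = mex{2,1,0} = 3
G(13) = mex{2,1,0} = 3
G(14) = mex{2,1,0} = 3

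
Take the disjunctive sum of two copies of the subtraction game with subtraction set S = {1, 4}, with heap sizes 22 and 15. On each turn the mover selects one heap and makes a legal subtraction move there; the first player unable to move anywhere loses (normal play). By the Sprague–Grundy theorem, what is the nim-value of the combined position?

0

All heaps use S = {1, 4}:
G(0) = 0
G(1) = mex{0} = 1
G(2) = mex{1} = 0
G(3) = mex{0} = 1
G(4) = mex{1,0} = 2
G(5) = mex{2,1} = 0
G(6) = mex{0,0} = 1
G(7) = mex{1,1} = 0
G(8) = mex{0,2} = 1
G(9) = mex{1,0} = 2
G(10) = mex{2,1} = 0
G(11) = mex{0,0} = 1
G(12) = mex{1,1} = 0
G(13) = mex{0,2} = 1
G(14) = mex{1,0} = 2
G(15) = mex{2,1} = 0
G(16) = mex{0,0} = 1
G(17) = mex{1,1} = 0
G(18) = mex{0,2} = 1
G(19) = mex{1,0} = 2
G(20) = mex{2,1} = 0
G(21) = mex{0,0} = 1
G(22) = mex{1,1} = 0
Heap A: G(22) = 0.
Heap B: G(15) = 0.
Combined Grundy value = 0 ⊕ 0 = 0.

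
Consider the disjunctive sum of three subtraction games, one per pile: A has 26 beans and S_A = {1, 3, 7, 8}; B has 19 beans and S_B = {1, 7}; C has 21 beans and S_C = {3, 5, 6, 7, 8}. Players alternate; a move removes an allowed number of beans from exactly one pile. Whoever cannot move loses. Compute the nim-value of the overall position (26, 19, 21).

1

Pile A, S = {1, 3, 7, 8}:
n :  0  1  2  3  4  5  6  7  8  9 10 11 12 13 14 15 16 17 18 19 20 21 22 23 24 25 26
G :  0  1  0  1  0  1  0  1  2  3  2  3  2  3  2  0  1  0  1  0  1  0  1  2  3  2  3
G_A(26) = 3.
Pile B, S = {1, 7}:
n :  0  1  2  3  4  5  6  7  8  9 10 11 12 13 14 15 16 17 18 19
G :  0  1  0  1  0  1  0  1  0  1  0  1  0  1  0  1  0  1  0  1
G_B(19) = 1.
Pile C, S = {3, 5, 6, 7, 8}:
n :  0  1  2  3  4  5  6  7  8  9 10 11 12 13 14 15 16 17 18 19 20 21
G :  0  0  0  1  1  1  2  2  2  3  3  0  0  0  1  1  1  2  2  2  3  3
G_C(21) = 3.
Combined Grundy value = 3 ⊕ 1 ⊕ 3 = 1.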